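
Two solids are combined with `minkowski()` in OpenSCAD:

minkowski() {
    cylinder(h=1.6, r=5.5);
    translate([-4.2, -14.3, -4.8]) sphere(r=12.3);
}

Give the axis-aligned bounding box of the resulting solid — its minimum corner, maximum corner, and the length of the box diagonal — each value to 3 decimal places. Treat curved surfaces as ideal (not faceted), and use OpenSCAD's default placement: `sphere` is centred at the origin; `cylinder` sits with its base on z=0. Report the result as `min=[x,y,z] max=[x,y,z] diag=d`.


min=[-22.000,-32.100,-17.100] max=[13.600,3.500,9.100] diag=56.755

A = translate([-4.2, -14.3, -4.8]) sphere(r=12.3) → bbox [-16.5,-26.6,-17.1] .. [8.1,-2,7.5]
B = cylinder(h=1.6, r=5.5) → bbox [-5.5,-5.5,0] .. [5.5,5.5,1.6]
lo = A.lo+B.lo = [-16.5-5.5, -26.6-5.5, -17.1+0] = [-22.000,-32.100,-17.100]
hi = A.hi+B.hi = [8.1+5.5, -2+5.5, 7.5+1.6] = [13.600,3.500,9.100]
diag = √(35.6²+35.6²+26.2²) = √3221.16 = 56.755


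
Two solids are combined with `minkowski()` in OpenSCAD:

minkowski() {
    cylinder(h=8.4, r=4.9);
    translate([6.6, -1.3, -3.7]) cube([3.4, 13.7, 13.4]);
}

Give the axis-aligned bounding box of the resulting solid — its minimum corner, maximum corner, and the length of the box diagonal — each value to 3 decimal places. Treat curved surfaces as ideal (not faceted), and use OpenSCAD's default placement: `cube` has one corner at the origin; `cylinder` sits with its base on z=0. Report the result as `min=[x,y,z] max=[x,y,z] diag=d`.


A = translate([6.6, -1.3, -3.7]) cube([3.4, 13.7, 13.4]) → bbox [6.6,-1.3,-3.7] .. [10,12.4,9.7]
B = cylinder(h=8.4, r=4.9) → bbox [-4.9,-4.9,0] .. [4.9,4.9,8.4]
lo = A.lo+B.lo = [6.6-4.9, -1.3-4.9, -3.7+0] = [1.700,-6.200,-3.700]
hi = A.hi+B.hi = [10+4.9, 12.4+4.9, 9.7+8.4] = [14.900,17.300,18.100]
diag = √(13.2²+23.5²+21.8²) = √1201.73 = 34.666

min=[1.700,-6.200,-3.700] max=[14.900,17.300,18.100] diag=34.666


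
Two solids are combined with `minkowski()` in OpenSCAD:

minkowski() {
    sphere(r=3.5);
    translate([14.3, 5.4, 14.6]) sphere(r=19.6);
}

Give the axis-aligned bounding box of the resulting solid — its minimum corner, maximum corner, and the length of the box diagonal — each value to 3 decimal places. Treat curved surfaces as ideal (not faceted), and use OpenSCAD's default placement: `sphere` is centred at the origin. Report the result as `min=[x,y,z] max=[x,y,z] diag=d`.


min=[-8.800,-17.700,-8.500] max=[37.400,28.500,37.700] diag=80.021

A = translate([14.3, 5.4, 14.6]) sphere(r=19.6) → bbox [-5.3,-14.2,-5] .. [33.9,25,34.2]
B = sphere(r=3.5) → bbox [-3.5,-3.5,-3.5] .. [3.5,3.5,3.5]
lo = A.lo+B.lo = [-5.3-3.5, -14.2-3.5, -5-3.5] = [-8.800,-17.700,-8.500]
hi = A.hi+B.hi = [33.9+3.5, 25+3.5, 34.2+3.5] = [37.400,28.500,37.700]
diag = √(46.2²+46.2²+46.2²) = √6403.32 = 80.021


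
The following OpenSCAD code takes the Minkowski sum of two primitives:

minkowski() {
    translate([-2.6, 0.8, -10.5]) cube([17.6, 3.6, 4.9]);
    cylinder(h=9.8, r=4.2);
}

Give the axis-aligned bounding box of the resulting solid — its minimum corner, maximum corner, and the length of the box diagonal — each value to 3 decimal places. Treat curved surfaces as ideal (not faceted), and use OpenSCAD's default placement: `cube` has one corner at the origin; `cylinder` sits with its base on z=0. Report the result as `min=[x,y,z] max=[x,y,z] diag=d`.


min=[-6.800,-3.400,-10.500] max=[19.200,8.600,4.200] diag=32.188

A = translate([-2.6, 0.8, -10.5]) cube([17.6, 3.6, 4.9]) → bbox [-2.6,0.8,-10.5] .. [15,4.4,-5.6]
B = cylinder(h=9.8, r=4.2) → bbox [-4.2,-4.2,0] .. [4.2,4.2,9.8]
lo = A.lo+B.lo = [-2.6-4.2, 0.8-4.2, -10.5+0] = [-6.800,-3.400,-10.500]
hi = A.hi+B.hi = [15+4.2, 4.4+4.2, -5.6+9.8] = [19.200,8.600,4.200]
diag = √(26²+12²+14.7²) = √1036.09 = 32.188


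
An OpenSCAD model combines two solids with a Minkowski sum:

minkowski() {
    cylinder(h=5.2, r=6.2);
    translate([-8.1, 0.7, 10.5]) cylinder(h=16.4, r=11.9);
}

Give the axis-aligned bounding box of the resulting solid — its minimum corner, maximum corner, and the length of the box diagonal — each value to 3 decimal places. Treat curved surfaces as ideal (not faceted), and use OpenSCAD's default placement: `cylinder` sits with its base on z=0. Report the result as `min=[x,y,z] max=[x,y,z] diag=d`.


A = translate([-8.1, 0.7, 10.5]) cylinder(h=16.4, r=11.9) → bbox [-20,-11.2,10.5] .. [3.8,12.6,26.9]
B = cylinder(h=5.2, r=6.2) → bbox [-6.2,-6.2,0] .. [6.2,6.2,5.2]
lo = A.lo+B.lo = [-20-6.2, -11.2-6.2, 10.5+0] = [-26.200,-17.400,10.500]
hi = A.hi+B.hi = [3.8+6.2, 12.6+6.2, 26.9+5.2] = [10.000,18.800,32.100]
diag = √(36.2²+36.2²+21.6²) = √3087.44 = 55.565

min=[-26.200,-17.400,10.500] max=[10.000,18.800,32.100] diag=55.565


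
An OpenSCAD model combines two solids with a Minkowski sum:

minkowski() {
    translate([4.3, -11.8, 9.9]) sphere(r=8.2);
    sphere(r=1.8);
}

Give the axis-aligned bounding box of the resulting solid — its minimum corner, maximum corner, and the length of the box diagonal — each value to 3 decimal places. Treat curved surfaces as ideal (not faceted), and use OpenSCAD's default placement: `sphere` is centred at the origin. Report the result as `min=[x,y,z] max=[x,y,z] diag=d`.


A = translate([4.3, -11.8, 9.9]) sphere(r=8.2) → bbox [-3.9,-20,1.7] .. [12.5,-3.6,18.1]
B = sphere(r=1.8) → bbox [-1.8,-1.8,-1.8] .. [1.8,1.8,1.8]
lo = A.lo+B.lo = [-3.9-1.8, -20-1.8, 1.7-1.8] = [-5.700,-21.800,-0.100]
hi = A.hi+B.hi = [12.5+1.8, -3.6+1.8, 18.1+1.8] = [14.300,-1.800,19.900]
diag = √(20²+20²+20²) = √1200 = 34.641

min=[-5.700,-21.800,-0.100] max=[14.300,-1.800,19.900] diag=34.641


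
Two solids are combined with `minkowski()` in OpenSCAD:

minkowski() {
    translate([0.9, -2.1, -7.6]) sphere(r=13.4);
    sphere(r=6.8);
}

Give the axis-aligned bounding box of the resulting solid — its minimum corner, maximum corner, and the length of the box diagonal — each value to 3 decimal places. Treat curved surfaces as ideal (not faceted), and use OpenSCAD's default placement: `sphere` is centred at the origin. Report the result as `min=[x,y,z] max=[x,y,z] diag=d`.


min=[-19.300,-22.300,-27.800] max=[21.100,18.100,12.600] diag=69.975

A = translate([0.9, -2.1, -7.6]) sphere(r=13.4) → bbox [-12.5,-15.5,-21] .. [14.3,11.3,5.8]
B = sphere(r=6.8) → bbox [-6.8,-6.8,-6.8] .. [6.8,6.8,6.8]
lo = A.lo+B.lo = [-12.5-6.8, -15.5-6.8, -21-6.8] = [-19.300,-22.300,-27.800]
hi = A.hi+B.hi = [14.3+6.8, 11.3+6.8, 5.8+6.8] = [21.100,18.100,12.600]
diag = √(40.4²+40.4²+40.4²) = √4896.48 = 69.975


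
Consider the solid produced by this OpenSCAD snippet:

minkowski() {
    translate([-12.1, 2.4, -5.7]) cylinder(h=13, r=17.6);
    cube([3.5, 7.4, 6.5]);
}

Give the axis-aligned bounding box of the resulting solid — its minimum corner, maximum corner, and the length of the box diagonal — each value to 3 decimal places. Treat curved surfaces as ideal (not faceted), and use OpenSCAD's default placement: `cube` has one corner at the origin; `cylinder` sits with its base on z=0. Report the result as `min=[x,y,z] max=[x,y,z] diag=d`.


A = translate([-12.1, 2.4, -5.7]) cylinder(h=13, r=17.6) → bbox [-29.7,-15.2,-5.7] .. [5.5,20,7.3]
B = cube([3.5, 7.4, 6.5]) → bbox [0,0,0] .. [3.5,7.4,6.5]
lo = A.lo+B.lo = [-29.7+0, -15.2+0, -5.7+0] = [-29.700,-15.200,-5.700]
hi = A.hi+B.hi = [5.5+3.5, 20+7.4, 7.3+6.5] = [9.000,27.400,13.800]
diag = √(38.7²+42.6²+19.5²) = √3692.7 = 60.768

min=[-29.700,-15.200,-5.700] max=[9.000,27.400,13.800] diag=60.768


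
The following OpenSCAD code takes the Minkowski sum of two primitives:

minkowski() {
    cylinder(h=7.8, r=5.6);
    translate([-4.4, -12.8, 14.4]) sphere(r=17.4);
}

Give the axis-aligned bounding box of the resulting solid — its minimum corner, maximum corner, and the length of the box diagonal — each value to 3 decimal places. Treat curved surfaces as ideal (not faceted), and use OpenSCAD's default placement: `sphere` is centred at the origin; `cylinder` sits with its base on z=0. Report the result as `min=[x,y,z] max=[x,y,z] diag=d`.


A = translate([-4.4, -12.8, 14.4]) sphere(r=17.4) → bbox [-21.8,-30.2,-3] .. [13,4.6,31.8]
B = cylinder(h=7.8, r=5.6) → bbox [-5.6,-5.6,0] .. [5.6,5.6,7.8]
lo = A.lo+B.lo = [-21.8-5.6, -30.2-5.6, -3+0] = [-27.400,-35.800,-3.000]
hi = A.hi+B.hi = [13+5.6, 4.6+5.6, 31.8+7.8] = [18.600,10.200,39.600]
diag = √(46²+46²+42.6²) = √6046.76 = 77.761

min=[-27.400,-35.800,-3.000] max=[18.600,10.200,39.600] diag=77.761


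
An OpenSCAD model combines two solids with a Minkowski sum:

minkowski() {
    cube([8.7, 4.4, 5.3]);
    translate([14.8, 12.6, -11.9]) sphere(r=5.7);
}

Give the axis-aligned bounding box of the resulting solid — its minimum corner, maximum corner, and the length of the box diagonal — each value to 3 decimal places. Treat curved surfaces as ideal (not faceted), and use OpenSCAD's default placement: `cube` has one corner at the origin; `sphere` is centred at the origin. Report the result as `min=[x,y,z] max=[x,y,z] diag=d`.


A = translate([14.8, 12.6, -11.9]) sphere(r=5.7) → bbox [9.1,6.9,-17.6] .. [20.5,18.3,-6.2]
B = cube([8.7, 4.4, 5.3]) → bbox [0,0,0] .. [8.7,4.4,5.3]
lo = A.lo+B.lo = [9.1+0, 6.9+0, -17.6+0] = [9.100,6.900,-17.600]
hi = A.hi+B.hi = [20.5+8.7, 18.3+4.4, -6.2+5.3] = [29.200,22.700,-0.900]
diag = √(20.1²+15.8²+16.7²) = √932.54 = 30.538

min=[9.100,6.900,-17.600] max=[29.200,22.700,-0.900] diag=30.538


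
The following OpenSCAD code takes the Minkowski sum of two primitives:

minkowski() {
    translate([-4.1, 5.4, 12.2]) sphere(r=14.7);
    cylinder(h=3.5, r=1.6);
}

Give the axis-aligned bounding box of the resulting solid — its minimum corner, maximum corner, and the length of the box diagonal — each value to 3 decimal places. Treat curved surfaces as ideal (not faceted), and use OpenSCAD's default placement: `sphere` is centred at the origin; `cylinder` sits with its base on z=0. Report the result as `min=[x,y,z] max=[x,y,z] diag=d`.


min=[-20.400,-10.900,-2.500] max=[12.200,21.700,30.400] diag=56.639

A = translate([-4.1, 5.4, 12.2]) sphere(r=14.7) → bbox [-18.8,-9.3,-2.5] .. [10.6,20.1,26.9]
B = cylinder(h=3.5, r=1.6) → bbox [-1.6,-1.6,0] .. [1.6,1.6,3.5]
lo = A.lo+B.lo = [-18.8-1.6, -9.3-1.6, -2.5+0] = [-20.400,-10.900,-2.500]
hi = A.hi+B.hi = [10.6+1.6, 20.1+1.6, 26.9+3.5] = [12.200,21.700,30.400]
diag = √(32.6²+32.6²+32.9²) = √3207.93 = 56.639


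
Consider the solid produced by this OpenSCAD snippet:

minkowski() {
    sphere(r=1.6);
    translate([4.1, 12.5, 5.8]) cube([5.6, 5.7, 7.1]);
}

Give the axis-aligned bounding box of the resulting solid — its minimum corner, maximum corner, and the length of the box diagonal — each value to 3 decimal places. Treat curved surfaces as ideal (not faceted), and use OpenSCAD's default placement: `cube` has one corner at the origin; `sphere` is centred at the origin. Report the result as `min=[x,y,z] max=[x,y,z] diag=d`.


A = translate([4.1, 12.5, 5.8]) cube([5.6, 5.7, 7.1]) → bbox [4.1,12.5,5.8] .. [9.7,18.2,12.9]
B = sphere(r=1.6) → bbox [-1.6,-1.6,-1.6] .. [1.6,1.6,1.6]
lo = A.lo+B.lo = [4.1-1.6, 12.5-1.6, 5.8-1.6] = [2.500,10.900,4.200]
hi = A.hi+B.hi = [9.7+1.6, 18.2+1.6, 12.9+1.6] = [11.300,19.800,14.500]
diag = √(8.8²+8.9²+10.3²) = √262.74 = 16.209

min=[2.500,10.900,4.200] max=[11.300,19.800,14.500] diag=16.209


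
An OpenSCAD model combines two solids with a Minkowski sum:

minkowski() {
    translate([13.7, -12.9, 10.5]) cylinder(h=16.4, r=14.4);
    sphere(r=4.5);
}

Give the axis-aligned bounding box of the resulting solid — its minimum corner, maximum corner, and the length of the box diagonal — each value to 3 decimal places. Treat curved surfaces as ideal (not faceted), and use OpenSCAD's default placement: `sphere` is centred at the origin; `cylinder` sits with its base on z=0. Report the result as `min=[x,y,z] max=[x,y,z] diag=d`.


min=[-5.200,-31.800,6.000] max=[32.600,6.000,31.400] diag=59.185

A = translate([13.7, -12.9, 10.5]) cylinder(h=16.4, r=14.4) → bbox [-0.7,-27.3,10.5] .. [28.1,1.5,26.9]
B = sphere(r=4.5) → bbox [-4.5,-4.5,-4.5] .. [4.5,4.5,4.5]
lo = A.lo+B.lo = [-0.7-4.5, -27.3-4.5, 10.5-4.5] = [-5.200,-31.800,6.000]
hi = A.hi+B.hi = [28.1+4.5, 1.5+4.5, 26.9+4.5] = [32.600,6.000,31.400]
diag = √(37.8²+37.8²+25.4²) = √3502.84 = 59.185


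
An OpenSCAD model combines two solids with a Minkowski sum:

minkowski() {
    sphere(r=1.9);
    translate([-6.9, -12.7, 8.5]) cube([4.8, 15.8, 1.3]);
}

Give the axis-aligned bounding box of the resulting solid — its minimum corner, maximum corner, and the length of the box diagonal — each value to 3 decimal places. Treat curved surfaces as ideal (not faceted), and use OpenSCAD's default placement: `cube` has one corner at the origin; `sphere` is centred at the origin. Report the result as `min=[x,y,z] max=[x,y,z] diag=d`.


A = translate([-6.9, -12.7, 8.5]) cube([4.8, 15.8, 1.3]) → bbox [-6.9,-12.7,8.5] .. [-2.1,3.1,9.8]
B = sphere(r=1.9) → bbox [-1.9,-1.9,-1.9] .. [1.9,1.9,1.9]
lo = A.lo+B.lo = [-6.9-1.9, -12.7-1.9, 8.5-1.9] = [-8.800,-14.600,6.600]
hi = A.hi+B.hi = [-2.1+1.9, 3.1+1.9, 9.8+1.9] = [-0.200,5.000,11.700]
diag = √(8.6²+19.6²+5.1²) = √484.13 = 22.003

min=[-8.800,-14.600,6.600] max=[-0.200,5.000,11.700] diag=22.003


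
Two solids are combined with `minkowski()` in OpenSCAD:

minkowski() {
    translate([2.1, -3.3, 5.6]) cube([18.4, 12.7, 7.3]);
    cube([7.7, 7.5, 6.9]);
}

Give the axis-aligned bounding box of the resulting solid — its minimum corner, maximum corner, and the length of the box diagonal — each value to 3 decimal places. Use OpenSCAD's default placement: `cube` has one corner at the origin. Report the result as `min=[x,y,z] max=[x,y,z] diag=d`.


A = translate([2.1, -3.3, 5.6]) cube([18.4, 12.7, 7.3]) → bbox [2.1,-3.3,5.6] .. [20.5,9.4,12.9]
B = cube([7.7, 7.5, 6.9]) → bbox [0,0,0] .. [7.7,7.5,6.9]
lo = A.lo+B.lo = [2.1+0, -3.3+0, 5.6+0] = [2.100,-3.300,5.600]
hi = A.hi+B.hi = [20.5+7.7, 9.4+7.5, 12.9+6.9] = [28.200,16.900,19.800]
diag = √(26.1²+20.2²+14.2²) = √1290.89 = 35.929

min=[2.100,-3.300,5.600] max=[28.200,16.900,19.800] diag=35.929


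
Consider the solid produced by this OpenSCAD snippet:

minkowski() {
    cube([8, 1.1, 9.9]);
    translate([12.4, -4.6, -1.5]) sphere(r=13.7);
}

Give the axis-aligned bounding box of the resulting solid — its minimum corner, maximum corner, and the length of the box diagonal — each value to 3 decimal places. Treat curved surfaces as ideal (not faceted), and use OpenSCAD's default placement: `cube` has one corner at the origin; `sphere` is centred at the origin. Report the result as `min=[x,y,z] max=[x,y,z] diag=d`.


min=[-1.300,-18.300,-15.200] max=[34.100,10.200,22.100] diag=58.794

A = translate([12.4, -4.6, -1.5]) sphere(r=13.7) → bbox [-1.3,-18.3,-15.2] .. [26.1,9.1,12.2]
B = cube([8, 1.1, 9.9]) → bbox [0,0,0] .. [8,1.1,9.9]
lo = A.lo+B.lo = [-1.3+0, -18.3+0, -15.2+0] = [-1.300,-18.300,-15.200]
hi = A.hi+B.hi = [26.1+8, 9.1+1.1, 12.2+9.9] = [34.100,10.200,22.100]
diag = √(35.4²+28.5²+37.3²) = √3456.7 = 58.794


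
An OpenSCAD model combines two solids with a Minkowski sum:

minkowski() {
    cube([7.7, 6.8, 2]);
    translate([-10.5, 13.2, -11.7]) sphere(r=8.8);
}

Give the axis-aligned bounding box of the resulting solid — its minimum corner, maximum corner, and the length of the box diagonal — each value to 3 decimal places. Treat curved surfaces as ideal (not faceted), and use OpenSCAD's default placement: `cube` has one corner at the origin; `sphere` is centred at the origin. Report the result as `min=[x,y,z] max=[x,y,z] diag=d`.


A = translate([-10.5, 13.2, -11.7]) sphere(r=8.8) → bbox [-19.3,4.4,-20.5] .. [-1.7,22,-2.9]
B = cube([7.7, 6.8, 2]) → bbox [0,0,0] .. [7.7,6.8,2]
lo = A.lo+B.lo = [-19.3+0, 4.4+0, -20.5+0] = [-19.300,4.400,-20.500]
hi = A.hi+B.hi = [-1.7+7.7, 22+6.8, -2.9+2] = [6.000,28.800,-0.900]
diag = √(25.3²+24.4²+19.6²) = √1619.61 = 40.244

min=[-19.300,4.400,-20.500] max=[6.000,28.800,-0.900] diag=40.244


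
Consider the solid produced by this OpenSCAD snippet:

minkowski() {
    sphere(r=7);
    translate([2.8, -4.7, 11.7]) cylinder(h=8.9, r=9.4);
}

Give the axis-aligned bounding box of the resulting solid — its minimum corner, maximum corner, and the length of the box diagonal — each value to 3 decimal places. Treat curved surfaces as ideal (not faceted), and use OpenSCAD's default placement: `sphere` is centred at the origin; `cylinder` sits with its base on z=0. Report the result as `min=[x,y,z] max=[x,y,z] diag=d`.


min=[-13.600,-21.100,4.700] max=[19.200,11.700,27.600] diag=51.731

A = translate([2.8, -4.7, 11.7]) cylinder(h=8.9, r=9.4) → bbox [-6.6,-14.1,11.7] .. [12.2,4.7,20.6]
B = sphere(r=7) → bbox [-7,-7,-7] .. [7,7,7]
lo = A.lo+B.lo = [-6.6-7, -14.1-7, 11.7-7] = [-13.600,-21.100,4.700]
hi = A.hi+B.hi = [12.2+7, 4.7+7, 20.6+7] = [19.200,11.700,27.600]
diag = √(32.8²+32.8²+22.9²) = √2676.09 = 51.731


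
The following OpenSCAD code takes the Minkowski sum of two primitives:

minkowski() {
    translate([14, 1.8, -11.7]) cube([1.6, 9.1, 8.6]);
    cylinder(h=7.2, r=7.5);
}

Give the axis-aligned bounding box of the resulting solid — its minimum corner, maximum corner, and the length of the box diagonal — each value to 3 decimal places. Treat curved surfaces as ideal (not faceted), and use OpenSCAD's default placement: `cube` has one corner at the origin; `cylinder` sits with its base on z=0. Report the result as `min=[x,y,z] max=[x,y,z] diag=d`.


A = translate([14, 1.8, -11.7]) cube([1.6, 9.1, 8.6]) → bbox [14,1.8,-11.7] .. [15.6,10.9,-3.1]
B = cylinder(h=7.2, r=7.5) → bbox [-7.5,-7.5,0] .. [7.5,7.5,7.2]
lo = A.lo+B.lo = [14-7.5, 1.8-7.5, -11.7+0] = [6.500,-5.700,-11.700]
hi = A.hi+B.hi = [15.6+7.5, 10.9+7.5, -3.1+7.2] = [23.100,18.400,4.100]
diag = √(16.6²+24.1²+15.8²) = √1106.01 = 33.257

min=[6.500,-5.700,-11.700] max=[23.100,18.400,4.100] diag=33.257


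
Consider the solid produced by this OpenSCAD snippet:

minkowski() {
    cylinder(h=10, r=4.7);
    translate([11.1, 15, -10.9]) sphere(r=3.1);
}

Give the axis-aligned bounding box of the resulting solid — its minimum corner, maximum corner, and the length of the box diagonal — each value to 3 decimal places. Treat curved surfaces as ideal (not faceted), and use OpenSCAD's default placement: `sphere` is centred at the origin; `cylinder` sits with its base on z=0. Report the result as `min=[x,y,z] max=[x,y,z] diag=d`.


min=[3.300,7.200,-14.000] max=[18.900,22.800,2.200] diag=27.371

A = translate([11.1, 15, -10.9]) sphere(r=3.1) → bbox [8,11.9,-14] .. [14.2,18.1,-7.8]
B = cylinder(h=10, r=4.7) → bbox [-4.7,-4.7,0] .. [4.7,4.7,10]
lo = A.lo+B.lo = [8-4.7, 11.9-4.7, -14+0] = [3.300,7.200,-14.000]
hi = A.hi+B.hi = [14.2+4.7, 18.1+4.7, -7.8+10] = [18.900,22.800,2.200]
diag = √(15.6²+15.6²+16.2²) = √749.16 = 27.371


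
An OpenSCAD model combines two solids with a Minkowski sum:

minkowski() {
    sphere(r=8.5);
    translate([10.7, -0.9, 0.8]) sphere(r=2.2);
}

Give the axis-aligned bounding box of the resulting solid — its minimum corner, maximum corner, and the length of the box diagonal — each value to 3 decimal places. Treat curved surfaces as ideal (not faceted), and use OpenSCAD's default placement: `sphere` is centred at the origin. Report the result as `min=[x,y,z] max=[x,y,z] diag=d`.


min=[0.000,-11.600,-9.900] max=[21.400,9.800,11.500] diag=37.066

A = translate([10.7, -0.9, 0.8]) sphere(r=2.2) → bbox [8.5,-3.1,-1.4] .. [12.9,1.3,3]
B = sphere(r=8.5) → bbox [-8.5,-8.5,-8.5] .. [8.5,8.5,8.5]
lo = A.lo+B.lo = [8.5-8.5, -3.1-8.5, -1.4-8.5] = [0.000,-11.600,-9.900]
hi = A.hi+B.hi = [12.9+8.5, 1.3+8.5, 3+8.5] = [21.400,9.800,11.500]
diag = √(21.4²+21.4²+21.4²) = √1373.88 = 37.066


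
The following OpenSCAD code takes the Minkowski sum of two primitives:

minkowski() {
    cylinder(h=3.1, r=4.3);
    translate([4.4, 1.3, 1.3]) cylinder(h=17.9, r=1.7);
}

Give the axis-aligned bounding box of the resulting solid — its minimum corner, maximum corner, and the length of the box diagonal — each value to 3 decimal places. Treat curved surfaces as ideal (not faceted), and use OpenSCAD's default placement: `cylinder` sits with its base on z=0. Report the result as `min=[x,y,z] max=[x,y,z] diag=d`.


min=[-1.600,-4.700,1.300] max=[10.400,7.300,22.300] diag=27.000

A = translate([4.4, 1.3, 1.3]) cylinder(h=17.9, r=1.7) → bbox [2.7,-0.4,1.3] .. [6.1,3,19.2]
B = cylinder(h=3.1, r=4.3) → bbox [-4.3,-4.3,0] .. [4.3,4.3,3.1]
lo = A.lo+B.lo = [2.7-4.3, -0.4-4.3, 1.3+0] = [-1.600,-4.700,1.300]
hi = A.hi+B.hi = [6.1+4.3, 3+4.3, 19.2+3.1] = [10.400,7.300,22.300]
diag = √(12²+12²+21²) = √729 = 27.000


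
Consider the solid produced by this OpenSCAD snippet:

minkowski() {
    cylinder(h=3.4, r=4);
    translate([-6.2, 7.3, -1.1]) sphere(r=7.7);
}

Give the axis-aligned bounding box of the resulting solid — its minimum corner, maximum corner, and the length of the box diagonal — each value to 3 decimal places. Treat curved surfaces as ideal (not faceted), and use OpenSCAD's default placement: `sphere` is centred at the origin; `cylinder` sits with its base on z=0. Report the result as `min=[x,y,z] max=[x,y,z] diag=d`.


A = translate([-6.2, 7.3, -1.1]) sphere(r=7.7) → bbox [-13.9,-0.4,-8.8] .. [1.5,15,6.6]
B = cylinder(h=3.4, r=4) → bbox [-4,-4,0] .. [4,4,3.4]
lo = A.lo+B.lo = [-13.9-4, -0.4-4, -8.8+0] = [-17.900,-4.400,-8.800]
hi = A.hi+B.hi = [1.5+4, 15+4, 6.6+3.4] = [5.500,19.000,10.000]
diag = √(23.4²+23.4²+18.8²) = √1448.56 = 38.060

min=[-17.900,-4.400,-8.800] max=[5.500,19.000,10.000] diag=38.060


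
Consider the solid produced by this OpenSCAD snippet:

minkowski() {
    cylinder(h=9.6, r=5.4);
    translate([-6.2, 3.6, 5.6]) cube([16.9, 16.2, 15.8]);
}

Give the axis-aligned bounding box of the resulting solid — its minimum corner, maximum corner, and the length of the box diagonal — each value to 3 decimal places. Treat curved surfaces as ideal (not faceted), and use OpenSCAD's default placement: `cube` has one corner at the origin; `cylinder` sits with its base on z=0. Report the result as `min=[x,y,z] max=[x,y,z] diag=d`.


A = translate([-6.2, 3.6, 5.6]) cube([16.9, 16.2, 15.8]) → bbox [-6.2,3.6,5.6] .. [10.7,19.8,21.4]
B = cylinder(h=9.6, r=5.4) → bbox [-5.4,-5.4,0] .. [5.4,5.4,9.6]
lo = A.lo+B.lo = [-6.2-5.4, 3.6-5.4, 5.6+0] = [-11.600,-1.800,5.600]
hi = A.hi+B.hi = [10.7+5.4, 19.8+5.4, 21.4+9.6] = [16.100,25.200,31.000]
diag = √(27.7²+27²+25.4²) = √2141.45 = 46.276

min=[-11.600,-1.800,5.600] max=[16.100,25.200,31.000] diag=46.276


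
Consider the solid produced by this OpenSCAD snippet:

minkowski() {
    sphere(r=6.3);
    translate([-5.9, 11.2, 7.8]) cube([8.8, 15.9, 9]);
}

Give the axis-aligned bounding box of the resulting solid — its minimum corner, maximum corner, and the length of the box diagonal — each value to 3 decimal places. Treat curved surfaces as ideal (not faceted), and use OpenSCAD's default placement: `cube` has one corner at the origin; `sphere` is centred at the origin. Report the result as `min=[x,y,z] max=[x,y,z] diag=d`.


min=[-12.200,4.900,1.500] max=[9.200,33.400,23.100] diag=41.675

A = translate([-5.9, 11.2, 7.8]) cube([8.8, 15.9, 9]) → bbox [-5.9,11.2,7.8] .. [2.9,27.1,16.8]
B = sphere(r=6.3) → bbox [-6.3,-6.3,-6.3] .. [6.3,6.3,6.3]
lo = A.lo+B.lo = [-5.9-6.3, 11.2-6.3, 7.8-6.3] = [-12.200,4.900,1.500]
hi = A.hi+B.hi = [2.9+6.3, 27.1+6.3, 16.8+6.3] = [9.200,33.400,23.100]
diag = √(21.4²+28.5²+21.6²) = √1736.77 = 41.675


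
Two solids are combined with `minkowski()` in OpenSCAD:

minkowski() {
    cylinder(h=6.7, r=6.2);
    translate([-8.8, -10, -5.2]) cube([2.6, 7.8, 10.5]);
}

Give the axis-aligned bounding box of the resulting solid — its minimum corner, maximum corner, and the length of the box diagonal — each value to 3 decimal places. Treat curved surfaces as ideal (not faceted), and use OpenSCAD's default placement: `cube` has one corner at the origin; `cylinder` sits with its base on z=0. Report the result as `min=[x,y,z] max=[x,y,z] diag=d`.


min=[-15.000,-16.200,-5.200] max=[0.000,4.000,12.000] diag=30.478

A = translate([-8.8, -10, -5.2]) cube([2.6, 7.8, 10.5]) → bbox [-8.8,-10,-5.2] .. [-6.2,-2.2,5.3]
B = cylinder(h=6.7, r=6.2) → bbox [-6.2,-6.2,0] .. [6.2,6.2,6.7]
lo = A.lo+B.lo = [-8.8-6.2, -10-6.2, -5.2+0] = [-15.000,-16.200,-5.200]
hi = A.hi+B.hi = [-6.2+6.2, -2.2+6.2, 5.3+6.7] = [0.000,4.000,12.000]
diag = √(15²+20.2²+17.2²) = √928.88 = 30.478


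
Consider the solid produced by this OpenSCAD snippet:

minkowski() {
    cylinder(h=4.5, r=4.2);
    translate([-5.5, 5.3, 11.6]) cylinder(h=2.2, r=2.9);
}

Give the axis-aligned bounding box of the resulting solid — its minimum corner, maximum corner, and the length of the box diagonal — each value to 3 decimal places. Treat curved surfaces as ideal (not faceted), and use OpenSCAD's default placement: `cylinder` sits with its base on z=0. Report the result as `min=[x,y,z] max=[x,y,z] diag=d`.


min=[-12.600,-1.800,11.600] max=[1.600,12.400,18.300] diag=21.170

A = translate([-5.5, 5.3, 11.6]) cylinder(h=2.2, r=2.9) → bbox [-8.4,2.4,11.6] .. [-2.6,8.2,13.8]
B = cylinder(h=4.5, r=4.2) → bbox [-4.2,-4.2,0] .. [4.2,4.2,4.5]
lo = A.lo+B.lo = [-8.4-4.2, 2.4-4.2, 11.6+0] = [-12.600,-1.800,11.600]
hi = A.hi+B.hi = [-2.6+4.2, 8.2+4.2, 13.8+4.5] = [1.600,12.400,18.300]
diag = √(14.2²+14.2²+6.7²) = √448.17 = 21.170


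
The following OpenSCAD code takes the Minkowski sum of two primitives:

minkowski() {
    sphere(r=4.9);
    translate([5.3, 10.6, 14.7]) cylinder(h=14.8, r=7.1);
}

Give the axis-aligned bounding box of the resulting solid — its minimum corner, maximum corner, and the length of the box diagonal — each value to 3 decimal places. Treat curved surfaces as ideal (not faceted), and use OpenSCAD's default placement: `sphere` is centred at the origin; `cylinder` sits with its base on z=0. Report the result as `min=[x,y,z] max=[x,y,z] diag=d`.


min=[-6.700,-1.400,9.800] max=[17.300,22.600,34.400] diag=41.918

A = translate([5.3, 10.6, 14.7]) cylinder(h=14.8, r=7.1) → bbox [-1.8,3.5,14.7] .. [12.4,17.7,29.5]
B = sphere(r=4.9) → bbox [-4.9,-4.9,-4.9] .. [4.9,4.9,4.9]
lo = A.lo+B.lo = [-1.8-4.9, 3.5-4.9, 14.7-4.9] = [-6.700,-1.400,9.800]
hi = A.hi+B.hi = [12.4+4.9, 17.7+4.9, 29.5+4.9] = [17.300,22.600,34.400]
diag = √(24²+24²+24.6²) = √1757.16 = 41.918


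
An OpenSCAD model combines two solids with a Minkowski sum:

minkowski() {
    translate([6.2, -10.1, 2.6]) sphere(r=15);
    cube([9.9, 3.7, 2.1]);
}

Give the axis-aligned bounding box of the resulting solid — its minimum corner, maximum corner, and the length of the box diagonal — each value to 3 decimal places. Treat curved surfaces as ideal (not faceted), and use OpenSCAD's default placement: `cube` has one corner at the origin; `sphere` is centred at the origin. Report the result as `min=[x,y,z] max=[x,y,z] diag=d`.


A = translate([6.2, -10.1, 2.6]) sphere(r=15) → bbox [-8.8,-25.1,-12.4] .. [21.2,4.9,17.6]
B = cube([9.9, 3.7, 2.1]) → bbox [0,0,0] .. [9.9,3.7,2.1]
lo = A.lo+B.lo = [-8.8+0, -25.1+0, -12.4+0] = [-8.800,-25.100,-12.400]
hi = A.hi+B.hi = [21.2+9.9, 4.9+3.7, 17.6+2.1] = [31.100,8.600,19.700]
diag = √(39.9²+33.7²+32.1²) = √3758.11 = 61.303

min=[-8.800,-25.100,-12.400] max=[31.100,8.600,19.700] diag=61.303


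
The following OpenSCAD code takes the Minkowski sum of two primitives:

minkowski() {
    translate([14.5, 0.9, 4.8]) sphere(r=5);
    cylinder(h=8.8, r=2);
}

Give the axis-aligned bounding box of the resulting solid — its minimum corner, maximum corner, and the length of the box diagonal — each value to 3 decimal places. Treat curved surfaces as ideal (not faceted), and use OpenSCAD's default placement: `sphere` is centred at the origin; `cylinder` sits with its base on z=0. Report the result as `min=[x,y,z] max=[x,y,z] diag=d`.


A = translate([14.5, 0.9, 4.8]) sphere(r=5) → bbox [9.5,-4.1,-0.2] .. [19.5,5.9,9.8]
B = cylinder(h=8.8, r=2) → bbox [-2,-2,0] .. [2,2,8.8]
lo = A.lo+B.lo = [9.5-2, -4.1-2, -0.2+0] = [7.500,-6.100,-0.200]
hi = A.hi+B.hi = [19.5+2, 5.9+2, 9.8+8.8] = [21.500,7.900,18.600]
diag = √(14²+14²+18.8²) = √745.44 = 27.303

min=[7.500,-6.100,-0.200] max=[21.500,7.900,18.600] diag=27.303


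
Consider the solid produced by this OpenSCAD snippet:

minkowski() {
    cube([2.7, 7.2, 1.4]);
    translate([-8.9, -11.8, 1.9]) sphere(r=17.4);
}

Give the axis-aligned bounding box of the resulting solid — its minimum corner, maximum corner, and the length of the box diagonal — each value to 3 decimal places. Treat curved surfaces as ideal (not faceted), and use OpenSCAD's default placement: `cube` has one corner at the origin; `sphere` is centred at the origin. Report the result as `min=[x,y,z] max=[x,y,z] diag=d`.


min=[-26.300,-29.200,-15.500] max=[11.200,12.800,20.700] diag=66.938

A = translate([-8.9, -11.8, 1.9]) sphere(r=17.4) → bbox [-26.3,-29.2,-15.5] .. [8.5,5.6,19.3]
B = cube([2.7, 7.2, 1.4]) → bbox [0,0,0] .. [2.7,7.2,1.4]
lo = A.lo+B.lo = [-26.3+0, -29.2+0, -15.5+0] = [-26.300,-29.200,-15.500]
hi = A.hi+B.hi = [8.5+2.7, 5.6+7.2, 19.3+1.4] = [11.200,12.800,20.700]
diag = √(37.5²+42²+36.2²) = √4480.69 = 66.938


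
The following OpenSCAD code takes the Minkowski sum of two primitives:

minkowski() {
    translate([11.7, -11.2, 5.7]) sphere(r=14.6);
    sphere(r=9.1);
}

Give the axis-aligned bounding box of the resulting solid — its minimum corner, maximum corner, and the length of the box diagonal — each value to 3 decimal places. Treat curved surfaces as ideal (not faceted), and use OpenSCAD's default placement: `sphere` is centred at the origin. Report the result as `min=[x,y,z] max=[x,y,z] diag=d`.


A = translate([11.7, -11.2, 5.7]) sphere(r=14.6) → bbox [-2.9,-25.8,-8.9] .. [26.3,3.4,20.3]
B = sphere(r=9.1) → bbox [-9.1,-9.1,-9.1] .. [9.1,9.1,9.1]
lo = A.lo+B.lo = [-2.9-9.1, -25.8-9.1, -8.9-9.1] = [-12.000,-34.900,-18.000]
hi = A.hi+B.hi = [26.3+9.1, 3.4+9.1, 20.3+9.1] = [35.400,12.500,29.400]
diag = √(47.4²+47.4²+47.4²) = √6740.28 = 82.099

min=[-12.000,-34.900,-18.000] max=[35.400,12.500,29.400] diag=82.099


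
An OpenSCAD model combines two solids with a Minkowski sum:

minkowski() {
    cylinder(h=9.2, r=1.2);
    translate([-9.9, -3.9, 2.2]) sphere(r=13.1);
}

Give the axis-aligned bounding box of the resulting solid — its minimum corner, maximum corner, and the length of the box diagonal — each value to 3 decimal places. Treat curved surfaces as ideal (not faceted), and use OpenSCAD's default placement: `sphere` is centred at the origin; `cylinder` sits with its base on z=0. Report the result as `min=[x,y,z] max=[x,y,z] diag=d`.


min=[-24.200,-18.200,-10.900] max=[4.400,10.400,24.500] diag=53.750

A = translate([-9.9, -3.9, 2.2]) sphere(r=13.1) → bbox [-23,-17,-10.9] .. [3.2,9.2,15.3]
B = cylinder(h=9.2, r=1.2) → bbox [-1.2,-1.2,0] .. [1.2,1.2,9.2]
lo = A.lo+B.lo = [-23-1.2, -17-1.2, -10.9+0] = [-24.200,-18.200,-10.900]
hi = A.hi+B.hi = [3.2+1.2, 9.2+1.2, 15.3+9.2] = [4.400,10.400,24.500]
diag = √(28.6²+28.6²+35.4²) = √2889.08 = 53.750


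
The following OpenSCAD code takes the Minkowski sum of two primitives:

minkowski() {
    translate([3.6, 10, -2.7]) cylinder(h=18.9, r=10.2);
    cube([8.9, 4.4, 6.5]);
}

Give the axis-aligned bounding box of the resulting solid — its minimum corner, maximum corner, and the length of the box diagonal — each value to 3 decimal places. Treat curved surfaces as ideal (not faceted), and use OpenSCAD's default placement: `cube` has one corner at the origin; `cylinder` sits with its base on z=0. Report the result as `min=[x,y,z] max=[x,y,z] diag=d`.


min=[-6.600,-0.200,-2.700] max=[22.700,24.600,22.700] diag=46.029

A = translate([3.6, 10, -2.7]) cylinder(h=18.9, r=10.2) → bbox [-6.6,-0.2,-2.7] .. [13.8,20.2,16.2]
B = cube([8.9, 4.4, 6.5]) → bbox [0,0,0] .. [8.9,4.4,6.5]
lo = A.lo+B.lo = [-6.6+0, -0.2+0, -2.7+0] = [-6.600,-0.200,-2.700]
hi = A.hi+B.hi = [13.8+8.9, 20.2+4.4, 16.2+6.5] = [22.700,24.600,22.700]
diag = √(29.3²+24.8²+25.4²) = √2118.69 = 46.029


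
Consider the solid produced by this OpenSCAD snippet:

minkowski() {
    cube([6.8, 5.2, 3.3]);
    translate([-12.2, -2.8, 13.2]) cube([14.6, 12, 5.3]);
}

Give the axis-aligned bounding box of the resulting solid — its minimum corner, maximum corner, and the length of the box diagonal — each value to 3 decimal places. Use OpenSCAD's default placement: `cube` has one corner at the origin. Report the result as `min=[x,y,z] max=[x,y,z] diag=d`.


min=[-12.200,-2.800,13.200] max=[9.200,14.400,21.800] diag=28.771

A = translate([-12.2, -2.8, 13.2]) cube([14.6, 12, 5.3]) → bbox [-12.2,-2.8,13.2] .. [2.4,9.2,18.5]
B = cube([6.8, 5.2, 3.3]) → bbox [0,0,0] .. [6.8,5.2,3.3]
lo = A.lo+B.lo = [-12.2+0, -2.8+0, 13.2+0] = [-12.200,-2.800,13.200]
hi = A.hi+B.hi = [2.4+6.8, 9.2+5.2, 18.5+3.3] = [9.200,14.400,21.800]
diag = √(21.4²+17.2²+8.6²) = √827.76 = 28.771


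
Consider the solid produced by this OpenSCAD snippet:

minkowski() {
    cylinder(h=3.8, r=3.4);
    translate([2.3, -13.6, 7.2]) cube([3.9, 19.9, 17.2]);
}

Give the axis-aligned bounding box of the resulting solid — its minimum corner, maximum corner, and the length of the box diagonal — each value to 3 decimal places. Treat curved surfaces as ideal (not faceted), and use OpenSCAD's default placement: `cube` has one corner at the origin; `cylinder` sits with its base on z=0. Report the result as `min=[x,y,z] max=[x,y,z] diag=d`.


A = translate([2.3, -13.6, 7.2]) cube([3.9, 19.9, 17.2]) → bbox [2.3,-13.6,7.2] .. [6.2,6.3,24.4]
B = cylinder(h=3.8, r=3.4) → bbox [-3.4,-3.4,0] .. [3.4,3.4,3.8]
lo = A.lo+B.lo = [2.3-3.4, -13.6-3.4, 7.2+0] = [-1.100,-17.000,7.200]
hi = A.hi+B.hi = [6.2+3.4, 6.3+3.4, 24.4+3.8] = [9.600,9.700,28.200]
diag = √(10.7²+26.7²+21²) = √1268.38 = 35.614

min=[-1.100,-17.000,7.200] max=[9.600,9.700,28.200] diag=35.614


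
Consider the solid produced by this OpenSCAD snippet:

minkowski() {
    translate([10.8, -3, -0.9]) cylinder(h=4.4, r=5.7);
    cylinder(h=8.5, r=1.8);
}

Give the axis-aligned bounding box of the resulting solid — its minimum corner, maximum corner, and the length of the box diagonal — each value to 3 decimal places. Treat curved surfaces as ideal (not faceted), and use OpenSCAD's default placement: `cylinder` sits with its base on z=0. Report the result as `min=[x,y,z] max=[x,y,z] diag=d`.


A = translate([10.8, -3, -0.9]) cylinder(h=4.4, r=5.7) → bbox [5.1,-8.7,-0.9] .. [16.5,2.7,3.5]
B = cylinder(h=8.5, r=1.8) → bbox [-1.8,-1.8,0] .. [1.8,1.8,8.5]
lo = A.lo+B.lo = [5.1-1.8, -8.7-1.8, -0.9+0] = [3.300,-10.500,-0.900]
hi = A.hi+B.hi = [16.5+1.8, 2.7+1.8, 3.5+8.5] = [18.300,4.500,12.000]
diag = √(15²+15²+12.9²) = √616.41 = 24.828

min=[3.300,-10.500,-0.900] max=[18.300,4.500,12.000] diag=24.828


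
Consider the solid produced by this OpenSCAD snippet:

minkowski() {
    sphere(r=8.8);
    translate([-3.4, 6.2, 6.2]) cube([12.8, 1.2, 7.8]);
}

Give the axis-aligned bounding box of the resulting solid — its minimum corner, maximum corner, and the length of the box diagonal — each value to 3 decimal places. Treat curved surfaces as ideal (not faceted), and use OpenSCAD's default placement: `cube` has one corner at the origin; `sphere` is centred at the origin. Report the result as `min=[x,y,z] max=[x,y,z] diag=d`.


min=[-12.200,-2.600,-2.600] max=[18.200,16.200,22.800] diag=43.849

A = translate([-3.4, 6.2, 6.2]) cube([12.8, 1.2, 7.8]) → bbox [-3.4,6.2,6.2] .. [9.4,7.4,14]
B = sphere(r=8.8) → bbox [-8.8,-8.8,-8.8] .. [8.8,8.8,8.8]
lo = A.lo+B.lo = [-3.4-8.8, 6.2-8.8, 6.2-8.8] = [-12.200,-2.600,-2.600]
hi = A.hi+B.hi = [9.4+8.8, 7.4+8.8, 14+8.8] = [18.200,16.200,22.800]
diag = √(30.4²+18.8²+25.4²) = √1922.76 = 43.849


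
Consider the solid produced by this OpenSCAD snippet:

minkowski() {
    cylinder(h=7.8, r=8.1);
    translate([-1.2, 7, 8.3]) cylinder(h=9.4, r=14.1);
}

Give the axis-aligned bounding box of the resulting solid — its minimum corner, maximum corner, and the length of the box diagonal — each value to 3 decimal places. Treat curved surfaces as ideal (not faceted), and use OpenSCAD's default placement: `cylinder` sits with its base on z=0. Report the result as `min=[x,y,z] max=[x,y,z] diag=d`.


A = translate([-1.2, 7, 8.3]) cylinder(h=9.4, r=14.1) → bbox [-15.3,-7.1,8.3] .. [12.9,21.1,17.7]
B = cylinder(h=7.8, r=8.1) → bbox [-8.1,-8.1,0] .. [8.1,8.1,7.8]
lo = A.lo+B.lo = [-15.3-8.1, -7.1-8.1, 8.3+0] = [-23.400,-15.200,8.300]
hi = A.hi+B.hi = [12.9+8.1, 21.1+8.1, 17.7+7.8] = [21.000,29.200,25.500]
diag = √(44.4²+44.4²+17.2²) = √4238.56 = 65.104

min=[-23.400,-15.200,8.300] max=[21.000,29.200,25.500] diag=65.104


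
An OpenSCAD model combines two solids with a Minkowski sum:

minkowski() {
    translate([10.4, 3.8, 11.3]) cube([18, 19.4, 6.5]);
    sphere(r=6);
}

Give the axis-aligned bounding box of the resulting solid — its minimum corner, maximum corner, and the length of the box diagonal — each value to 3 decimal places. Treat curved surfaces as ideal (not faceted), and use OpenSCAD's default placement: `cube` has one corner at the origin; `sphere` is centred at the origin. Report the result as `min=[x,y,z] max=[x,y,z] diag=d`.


A = translate([10.4, 3.8, 11.3]) cube([18, 19.4, 6.5]) → bbox [10.4,3.8,11.3] .. [28.4,23.2,17.8]
B = sphere(r=6) → bbox [-6,-6,-6] .. [6,6,6]
lo = A.lo+B.lo = [10.4-6, 3.8-6, 11.3-6] = [4.400,-2.200,5.300]
hi = A.hi+B.hi = [28.4+6, 23.2+6, 17.8+6] = [34.400,29.200,23.800]
diag = √(30²+31.4²+18.5²) = √2228.21 = 47.204

min=[4.400,-2.200,5.300] max=[34.400,29.200,23.800] diag=47.204


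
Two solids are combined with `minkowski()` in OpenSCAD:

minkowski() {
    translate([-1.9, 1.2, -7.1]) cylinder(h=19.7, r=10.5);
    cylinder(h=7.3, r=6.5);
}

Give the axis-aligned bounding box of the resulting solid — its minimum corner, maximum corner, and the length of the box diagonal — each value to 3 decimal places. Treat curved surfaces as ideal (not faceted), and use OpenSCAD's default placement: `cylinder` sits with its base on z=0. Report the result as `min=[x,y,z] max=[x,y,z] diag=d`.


min=[-18.900,-15.800,-7.100] max=[15.100,18.200,19.900] diag=55.145

A = translate([-1.9, 1.2, -7.1]) cylinder(h=19.7, r=10.5) → bbox [-12.4,-9.3,-7.1] .. [8.6,11.7,12.6]
B = cylinder(h=7.3, r=6.5) → bbox [-6.5,-6.5,0] .. [6.5,6.5,7.3]
lo = A.lo+B.lo = [-12.4-6.5, -9.3-6.5, -7.1+0] = [-18.900,-15.800,-7.100]
hi = A.hi+B.hi = [8.6+6.5, 11.7+6.5, 12.6+7.3] = [15.100,18.200,19.900]
diag = √(34²+34²+27²) = √3041 = 55.145


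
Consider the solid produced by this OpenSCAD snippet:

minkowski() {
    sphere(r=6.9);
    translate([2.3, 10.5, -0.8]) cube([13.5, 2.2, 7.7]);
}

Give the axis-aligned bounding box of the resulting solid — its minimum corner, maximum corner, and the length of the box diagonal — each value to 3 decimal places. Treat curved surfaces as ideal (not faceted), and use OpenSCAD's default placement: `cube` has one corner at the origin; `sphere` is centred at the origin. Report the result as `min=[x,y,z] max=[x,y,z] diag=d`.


min=[-4.600,3.600,-7.700] max=[22.700,19.600,13.800] diag=38.256

A = translate([2.3, 10.5, -0.8]) cube([13.5, 2.2, 7.7]) → bbox [2.3,10.5,-0.8] .. [15.8,12.7,6.9]
B = sphere(r=6.9) → bbox [-6.9,-6.9,-6.9] .. [6.9,6.9,6.9]
lo = A.lo+B.lo = [2.3-6.9, 10.5-6.9, -0.8-6.9] = [-4.600,3.600,-7.700]
hi = A.hi+B.hi = [15.8+6.9, 12.7+6.9, 6.9+6.9] = [22.700,19.600,13.800]
diag = √(27.3²+16²+21.5²) = √1463.54 = 38.256


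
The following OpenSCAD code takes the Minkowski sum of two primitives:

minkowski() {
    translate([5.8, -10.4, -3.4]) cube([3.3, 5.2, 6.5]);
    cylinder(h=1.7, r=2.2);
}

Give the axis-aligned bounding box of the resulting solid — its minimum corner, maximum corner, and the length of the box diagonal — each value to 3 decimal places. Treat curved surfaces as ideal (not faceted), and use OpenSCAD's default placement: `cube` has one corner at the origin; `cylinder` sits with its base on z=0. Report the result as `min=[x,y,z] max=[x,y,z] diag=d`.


min=[3.600,-12.600,-3.400] max=[11.300,-3.000,4.800] diag=14.788

A = translate([5.8, -10.4, -3.4]) cube([3.3, 5.2, 6.5]) → bbox [5.8,-10.4,-3.4] .. [9.1,-5.2,3.1]
B = cylinder(h=1.7, r=2.2) → bbox [-2.2,-2.2,0] .. [2.2,2.2,1.7]
lo = A.lo+B.lo = [5.8-2.2, -10.4-2.2, -3.4+0] = [3.600,-12.600,-3.400]
hi = A.hi+B.hi = [9.1+2.2, -5.2+2.2, 3.1+1.7] = [11.300,-3.000,4.800]
diag = √(7.7²+9.6²+8.2²) = √218.69 = 14.788
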